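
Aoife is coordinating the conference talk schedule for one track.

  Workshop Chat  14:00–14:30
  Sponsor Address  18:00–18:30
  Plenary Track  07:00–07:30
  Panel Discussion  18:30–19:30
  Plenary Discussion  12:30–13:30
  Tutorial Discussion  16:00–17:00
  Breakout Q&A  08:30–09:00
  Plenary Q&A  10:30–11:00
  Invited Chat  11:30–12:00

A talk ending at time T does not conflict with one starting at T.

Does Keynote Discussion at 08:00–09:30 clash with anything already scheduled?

Plenary Track: ends 07:30 at or before Keynote Discussion starts 08:00 → clear.
Breakout Q&A: starts 08:30 before Keynote Discussion ends 09:30, and ends 09:00 after Keynote Discussion starts 08:00 → overlap.
Plenary Q&A: starts 10:30 at or after Keynote Discussion ends 09:30 → clear.
Invited Chat: starts 11:30 at or after Keynote Discussion ends 09:30 → clear.
Plenary Discussion: starts 12:30 at or after Keynote Discussion ends 09:30 → clear.
Workshop Chat: starts 14:00 at or after Keynote Discussion ends 09:30 → clear.
Tutorial Discussion: starts 16:00 at or after Keynote Discussion ends 09:30 → clear.
Sponsor Address: starts 18:00 at or after Keynote Discussion ends 09:30 → clear.
Panel Discussion: starts 18:30 at or after Keynote Discussion ends 09:30 → clear.
Keynote Discussion overlaps Breakout Q&A.

Yes — it overlaps Breakout Q&A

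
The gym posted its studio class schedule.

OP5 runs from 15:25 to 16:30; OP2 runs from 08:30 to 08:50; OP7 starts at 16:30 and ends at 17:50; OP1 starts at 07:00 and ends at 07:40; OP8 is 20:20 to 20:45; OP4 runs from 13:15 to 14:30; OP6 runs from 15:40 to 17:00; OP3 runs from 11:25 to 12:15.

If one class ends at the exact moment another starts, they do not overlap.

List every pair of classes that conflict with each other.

Sorted by start: OP1, OP2, OP3, OP4, OP5, OP6, OP7, OP8.
OP2 starts after OP1 ends — done with OP1.
OP3 starts after OP2 ends — done with OP2.
OP4 starts after OP3 ends — done with OP3.
OP5 starts after OP4 ends — done with OP4.
OP6 starts before OP5 ends → OP5 and OP6 overlap.
OP7 starts exactly when OP5 ends (back-to-back, no overlap) — done with OP5.
OP7 starts before OP6 ends → OP6 and OP7 overlap.
OP8 starts after OP6 ends.
OP8 starts after OP7 ends.

OP5 & OP6, OP6 & OP7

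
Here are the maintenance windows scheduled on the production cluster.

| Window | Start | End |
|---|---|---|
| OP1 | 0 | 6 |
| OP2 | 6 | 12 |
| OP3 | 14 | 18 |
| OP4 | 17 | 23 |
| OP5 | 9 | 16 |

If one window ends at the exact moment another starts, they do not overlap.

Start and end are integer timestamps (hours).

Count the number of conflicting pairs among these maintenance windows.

3

Two intervals overlap when each starts before the other ends.
Sorted by start: OP1, OP2, OP5, OP3, OP4.
OP2 starts exactly when OP1 ends (back-to-back, no overlap), so nothing later overlaps OP1 either.
OP5 starts before OP2 ends → OP2 and OP5 overlap.
OP3 starts after OP2 ends, so nothing later overlaps OP2 either.
OP3 starts before OP5 ends → OP5 and OP3 overlap.
OP4 starts after OP5 ends.
OP4 starts before OP3 ends → OP3 and OP4 overlap.
Overlapping pairs: OP2 & OP5, OP3 & OP4, OP3 & OP5 — 3 in total.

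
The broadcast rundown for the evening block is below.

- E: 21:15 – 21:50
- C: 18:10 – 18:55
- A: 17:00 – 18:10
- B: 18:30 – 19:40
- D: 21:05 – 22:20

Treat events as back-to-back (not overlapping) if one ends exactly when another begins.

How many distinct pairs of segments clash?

2

Sorted by start: A, C, B, D, E.
C starts exactly when A ends (back-to-back, no overlap) — done with A.
B starts before C ends → C and B overlap.
D starts after C ends — done with C.
D starts after B ends — done with B.
E starts before D ends → D and E overlap.
Overlapping pairs: B & C, D & E — 2 in total.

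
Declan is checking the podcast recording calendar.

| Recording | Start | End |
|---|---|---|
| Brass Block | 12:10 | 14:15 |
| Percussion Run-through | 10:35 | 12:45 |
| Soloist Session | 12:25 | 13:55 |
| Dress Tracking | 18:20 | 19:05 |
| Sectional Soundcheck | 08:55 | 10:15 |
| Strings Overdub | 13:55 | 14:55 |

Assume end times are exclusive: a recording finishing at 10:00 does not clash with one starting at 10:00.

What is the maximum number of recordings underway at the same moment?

3

Sort all start/end points and keep a running count:
08:55 start Sectional Soundcheck → 1
10:15 end Sectional Soundcheck → 0
10:35 start Percussion Run-through → 1
12:10 start Brass Block → 2
12:25 start Soloist Session → 3
12:45 end Percussion Run-through → 2
13:55 end Soloist Session → 1
13:55 start Strings Overdub → 2
14:15 end Brass Block → 1
14:55 end Strings Overdub → 0
18:20 start Dress Tracking → 1
19:05 end Dress Tracking → 0
Peak is 3, at 12:25 (Brass Block, Percussion Run-through, Soloist Session).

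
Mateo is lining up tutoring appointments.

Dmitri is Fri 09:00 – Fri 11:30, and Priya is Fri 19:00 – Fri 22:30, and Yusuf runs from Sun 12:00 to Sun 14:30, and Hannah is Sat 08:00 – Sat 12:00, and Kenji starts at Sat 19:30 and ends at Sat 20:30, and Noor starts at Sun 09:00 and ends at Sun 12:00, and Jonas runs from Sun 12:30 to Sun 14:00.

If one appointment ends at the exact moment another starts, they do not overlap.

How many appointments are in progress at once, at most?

Sweep the timeline, counting +1 at each start and −1 at each end (ends before starts at a tie):
Fri 09:00 start Dmitri → 1
Fri 11:30 end Dmitri → 0
Fri 19:00 start Priya → 1
Fri 22:30 end Priya → 0
Sat 08:00 start Hannah → 1
Sat 12:00 end Hannah → 0
Sat 19:30 start Kenji → 1
Sat 20:30 end Kenji → 0
Sun 09:00 start Noor → 1
Sun 12:00 end Noor → 0
Sun 12:00 start Yusuf → 1
Sun 12:30 start Jonas → 2
Sun 14:00 end Jonas → 1
Sun 14:30 end Yusuf → 0
Peak is 2, at Sun 12:30 (Jonas, Yusuf).

2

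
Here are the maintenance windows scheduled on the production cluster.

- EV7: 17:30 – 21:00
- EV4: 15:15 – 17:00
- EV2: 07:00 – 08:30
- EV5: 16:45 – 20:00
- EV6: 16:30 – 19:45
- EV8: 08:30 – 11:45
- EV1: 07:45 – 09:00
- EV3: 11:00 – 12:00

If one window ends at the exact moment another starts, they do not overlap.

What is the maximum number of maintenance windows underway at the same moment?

3

Walk through starts and ends in time order (an end at T is processed before a start at T):
07:00 start EV2 → 1
07:45 start EV1 → 2
08:30 end EV2 → 1
08:30 start EV8 → 2
09:00 end EV1 → 1
11:00 start EV3 → 2
11:45 end EV8 → 1
12:00 end EV3 → 0
15:15 start EV4 → 1
16:30 start EV6 → 2
16:45 start EV5 → 3
17:00 end EV4 → 2
17:30 start EV7 → 3
19:45 end EV6 → 2
20:00 end EV5 → 1
21:00 end EV7 → 0
Peak is 3, at 16:45 (EV4, EV5, EV6).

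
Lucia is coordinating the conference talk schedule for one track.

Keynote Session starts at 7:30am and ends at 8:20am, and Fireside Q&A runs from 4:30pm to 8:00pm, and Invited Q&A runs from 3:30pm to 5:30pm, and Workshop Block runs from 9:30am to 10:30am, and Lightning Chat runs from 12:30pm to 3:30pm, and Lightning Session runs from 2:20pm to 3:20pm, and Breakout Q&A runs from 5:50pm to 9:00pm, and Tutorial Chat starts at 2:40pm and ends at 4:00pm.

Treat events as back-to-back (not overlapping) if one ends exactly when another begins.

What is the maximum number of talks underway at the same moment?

3

Sort all start/end points and keep a running count:
7:30am start Keynote Session → 1
8:20am end Keynote Session → 0
9:30am start Workshop Block → 1
10:30am end Workshop Block → 0
12:30pm start Lightning Chat → 1
2:20pm start Lightning Session → 2
2:40pm start Tutorial Chat → 3
3:20pm end Lightning Session → 2
3:30pm end Lightning Chat → 1
3:30pm start Invited Q&A → 2
4:00pm end Tutorial Chat → 1
4:30pm start Fireside Q&A → 2
5:30pm end Invited Q&A → 1
5:50pm start Breakout Q&A → 2
8:00pm end Fireside Q&A → 1
9:00pm end Breakout Q&A → 0
Peak is 3, at 2:40pm (Lightning Chat, Lightning Session, Tutorial Chat).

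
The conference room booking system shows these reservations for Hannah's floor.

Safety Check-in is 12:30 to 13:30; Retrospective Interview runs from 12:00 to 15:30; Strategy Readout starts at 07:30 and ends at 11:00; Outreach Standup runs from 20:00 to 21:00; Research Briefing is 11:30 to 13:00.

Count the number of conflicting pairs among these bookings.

Sorted by start: Strategy Readout, Research Briefing, Retrospective Interview, Safety Check-in, Outreach Standup.
Research Briefing starts after Strategy Readout ends, so nothing later overlaps Strategy Readout either.
Retrospective Interview starts before Research Briefing ends → Research Briefing and Retrospective Interview overlap.
Safety Check-in starts before Research Briefing ends → Research Briefing and Safety Check-in overlap.
Outreach Standup starts after Research Briefing ends.
Safety Check-in starts before Retrospective Interview ends → Retrospective Interview and Safety Check-in overlap.
Outreach Standup starts after Retrospective Interview ends.
Outreach Standup starts after Safety Check-in ends.
Overlapping pairs: Research Briefing & Retrospective Interview, Research Briefing & Safety Check-in, Retrospective Interview & Safety Check-in — 3 in total.

3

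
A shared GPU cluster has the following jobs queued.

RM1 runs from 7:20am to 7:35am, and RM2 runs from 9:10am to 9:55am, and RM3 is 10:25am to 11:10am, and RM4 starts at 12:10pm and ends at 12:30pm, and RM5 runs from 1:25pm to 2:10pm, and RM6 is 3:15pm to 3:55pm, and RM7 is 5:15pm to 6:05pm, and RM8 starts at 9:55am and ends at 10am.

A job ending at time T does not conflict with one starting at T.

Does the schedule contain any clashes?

No

Sorted by start: RM1, RM2, RM8, RM3, RM4, RM5, RM6, RM7.
RM2 starts after RM1 ends — done with RM1.
RM8 starts exactly when RM2 ends (back-to-back, no overlap) — done with RM2.
RM3 starts after RM8 ends — done with RM8.
RM4 starts after RM3 ends — done with RM3.
RM5 starts after RM4 ends — done with RM4.
RM6 starts after RM5 ends — done with RM5.
RM7 starts after RM6 ends.
Every pair is clear; the schedule has no overlaps.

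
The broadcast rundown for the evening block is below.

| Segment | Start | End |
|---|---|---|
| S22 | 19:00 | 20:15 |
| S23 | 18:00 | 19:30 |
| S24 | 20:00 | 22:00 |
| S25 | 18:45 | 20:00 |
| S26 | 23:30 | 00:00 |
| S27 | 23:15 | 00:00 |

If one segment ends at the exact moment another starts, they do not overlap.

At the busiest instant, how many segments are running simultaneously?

Sweep the timeline, counting +1 at each start and −1 at each end (ends before starts at a tie):
18:00 start S23 → 1
18:45 start S25 → 2
19:00 start S22 → 3
19:30 end S23 → 2
20:00 end S25 → 1
20:00 start S24 → 2
20:15 end S22 → 1
22:00 end S24 → 0
23:15 start S27 → 1
23:30 start S26 → 2
00:00 end S26 → 1
00:00 end S27 → 0
Peak is 3, at 19:00 (S22, S23, S25).

3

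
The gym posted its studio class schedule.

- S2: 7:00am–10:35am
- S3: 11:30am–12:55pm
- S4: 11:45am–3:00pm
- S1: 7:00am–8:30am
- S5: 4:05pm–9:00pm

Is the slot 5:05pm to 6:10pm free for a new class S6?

S1: ends 8:30am at or before S6 starts 5:05pm → clear.
S2: ends 10:35am at or before S6 starts 5:05pm → clear.
S3: ends 12:55pm at or before S6 starts 5:05pm → clear.
S4: ends 3:00pm at or before S6 starts 5:05pm → clear.
S5: starts 4:05pm before S6 ends 6:10pm, and ends 9:00pm after S6 starts 5:05pm → overlap.
S6 overlaps S5.

No — it overlaps S5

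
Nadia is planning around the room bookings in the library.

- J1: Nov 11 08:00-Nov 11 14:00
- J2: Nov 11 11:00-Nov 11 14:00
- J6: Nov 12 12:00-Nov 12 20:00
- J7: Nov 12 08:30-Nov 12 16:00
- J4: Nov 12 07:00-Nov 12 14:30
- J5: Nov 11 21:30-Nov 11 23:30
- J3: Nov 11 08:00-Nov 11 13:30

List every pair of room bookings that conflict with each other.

J1 & J2, J1 & J3, J2 & J3, J4 & J6, J4 & J7, J6 & J7

Check each pair: they overlap iff neither finishes before the other starts.
Sorted by start: J1, J3, J2, J5, J4, J7, J6.
J3 starts before J1 ends → J1 and J3 overlap.
J2 starts before J1 ends → J1 and J2 overlap.
J5 starts after J1 ends, so J1 has no further overlaps.
J2 starts before J3 ends → J3 and J2 overlap.
J5 starts after J3 ends, so J3 has no further overlaps.
J5 starts after J2 ends, so J2 has no further overlaps.
J4 starts after J5 ends, so J5 has no further overlaps.
J7 starts before J4 ends → J4 and J7 overlap.
J6 starts before J4 ends → J4 and J6 overlap.
J6 starts before J7 ends → J7 and J6 overlap.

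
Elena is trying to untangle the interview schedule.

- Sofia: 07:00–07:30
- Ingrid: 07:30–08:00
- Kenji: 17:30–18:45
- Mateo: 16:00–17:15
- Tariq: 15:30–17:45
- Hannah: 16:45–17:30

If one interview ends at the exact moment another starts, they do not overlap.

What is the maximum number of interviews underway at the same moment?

3

Sort all start/end points and keep a running count:
07:00 start Sofia → 1
07:30 end Sofia → 0
07:30 start Ingrid → 1
08:00 end Ingrid → 0
15:30 start Tariq → 1
16:00 start Mateo → 2
16:45 start Hannah → 3
17:15 end Mateo → 2
17:30 end Hannah → 1
17:30 start Kenji → 2
17:45 end Tariq → 1
18:45 end Kenji → 0
Peak is 3, at 16:45 (Hannah, Mateo, Tariq).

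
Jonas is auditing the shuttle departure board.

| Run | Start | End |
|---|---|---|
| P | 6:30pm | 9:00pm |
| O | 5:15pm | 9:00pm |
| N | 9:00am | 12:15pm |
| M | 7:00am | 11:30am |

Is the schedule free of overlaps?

Sorted by start: M, N, O, P.
N starts before M ends → M and N overlap.
That's a conflict, so the schedule is not conflict-free.

No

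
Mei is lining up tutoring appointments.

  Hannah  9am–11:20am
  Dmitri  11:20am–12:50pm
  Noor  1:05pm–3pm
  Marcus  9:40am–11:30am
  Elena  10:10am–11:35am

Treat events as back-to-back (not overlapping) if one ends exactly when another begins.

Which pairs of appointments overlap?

Sorted by start: Hannah, Marcus, Elena, Dmitri, Noor.
Marcus starts before Hannah ends → Hannah and Marcus overlap.
Elena starts before Hannah ends → Hannah and Elena overlap.
Dmitri starts exactly when Hannah ends (back-to-back, no overlap), so Hannah has no further overlaps.
Elena starts before Marcus ends → Marcus and Elena overlap.
Dmitri starts before Marcus ends → Marcus and Dmitri overlap.
Noor starts after Marcus ends.
Dmitri starts before Elena ends → Elena and Dmitri overlap.
Noor starts after Elena ends.
Noor starts after Dmitri ends.

Dmitri & Elena, Dmitri & Marcus, Elena & Hannah, Elena & Marcus, Hannah & Marcus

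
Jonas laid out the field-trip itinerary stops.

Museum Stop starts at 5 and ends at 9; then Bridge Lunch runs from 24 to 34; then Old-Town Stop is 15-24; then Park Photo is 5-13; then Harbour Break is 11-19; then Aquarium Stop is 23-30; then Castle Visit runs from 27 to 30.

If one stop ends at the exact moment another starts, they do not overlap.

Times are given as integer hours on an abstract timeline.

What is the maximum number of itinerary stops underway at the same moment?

3

Walk through starts and ends in time order (an end at T is processed before a start at T):
5 start Museum Stop → 1
5 start Park Photo → 2
9 end Museum Stop → 1
11 start Harbour Break → 2
13 end Park Photo → 1
15 start Old-Town Stop → 2
19 end Harbour Break → 1
23 start Aquarium Stop → 2
24 end Old-Town Stop → 1
24 start Bridge Lunch → 2
27 start Castle Visit → 3
30 end Aquarium Stop → 2
30 end Castle Visit → 1
34 end Bridge Lunch → 0
Peak is 3, at 27 (Aquarium Stop, Bridge Lunch, Castle Visit).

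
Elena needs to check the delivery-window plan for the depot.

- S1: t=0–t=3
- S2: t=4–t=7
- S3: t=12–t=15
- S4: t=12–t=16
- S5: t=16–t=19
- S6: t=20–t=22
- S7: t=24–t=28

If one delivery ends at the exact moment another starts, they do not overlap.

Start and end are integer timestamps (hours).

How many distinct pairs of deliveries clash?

1

Check each pair: they overlap iff neither finishes before the other starts.
Sorted by start: S1, S2, S3, S4, S5, S6, S7.
S2 starts after S1 ends, so nothing later overlaps S1 either.
S3 starts after S2 ends, so nothing later overlaps S2 either.
S4 starts before S3 ends → S3 and S4 overlap.
S5 starts after S3 ends, so nothing later overlaps S3 either.
S5 starts exactly when S4 ends (back-to-back, no overlap), so nothing later overlaps S4 either.
S6 starts after S5 ends, so nothing later overlaps S5 either.
S7 starts after S6 ends.
Overlapping pairs: S3 & S4 — 1 in total.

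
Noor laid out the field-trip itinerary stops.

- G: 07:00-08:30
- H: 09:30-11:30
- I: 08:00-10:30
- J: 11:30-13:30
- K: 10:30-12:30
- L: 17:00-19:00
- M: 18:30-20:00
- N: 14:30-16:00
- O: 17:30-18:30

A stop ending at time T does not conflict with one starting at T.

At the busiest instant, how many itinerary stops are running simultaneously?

Sweep the timeline, counting +1 at each start and −1 at each end (ends before starts at a tie):
07:00 start G → 1
08:00 start I → 2
08:30 end G → 1
09:30 start H → 2
10:30 end I → 1
10:30 start K → 2
11:30 end H → 1
11:30 start J → 2
12:30 end K → 1
13:30 end J → 0
14:30 start N → 1
16:00 end N → 0
17:00 start L → 1
17:30 start O → 2
18:30 end O → 1
18:30 start M → 2
19:00 end L → 1
20:00 end M → 0
Peak is 2, at 08:00 (G, I).

2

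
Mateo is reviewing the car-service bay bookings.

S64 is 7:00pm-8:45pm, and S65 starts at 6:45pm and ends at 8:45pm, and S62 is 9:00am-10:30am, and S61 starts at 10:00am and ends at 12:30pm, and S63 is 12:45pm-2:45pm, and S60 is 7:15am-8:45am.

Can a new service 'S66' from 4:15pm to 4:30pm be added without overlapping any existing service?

Yes — the slot is free

S60: ends 8:45am at or before S66 starts 4:15pm → clear.
S62: ends 10:30am at or before S66 starts 4:15pm → clear.
S61: ends 12:30pm at or before S66 starts 4:15pm → clear.
S63: ends 2:45pm at or before S66 starts 4:15pm → clear.
S65: starts 6:45pm at or after S66 ends 4:30pm → clear.
S64: starts 7:00pm at or after S66 ends 4:30pm → clear.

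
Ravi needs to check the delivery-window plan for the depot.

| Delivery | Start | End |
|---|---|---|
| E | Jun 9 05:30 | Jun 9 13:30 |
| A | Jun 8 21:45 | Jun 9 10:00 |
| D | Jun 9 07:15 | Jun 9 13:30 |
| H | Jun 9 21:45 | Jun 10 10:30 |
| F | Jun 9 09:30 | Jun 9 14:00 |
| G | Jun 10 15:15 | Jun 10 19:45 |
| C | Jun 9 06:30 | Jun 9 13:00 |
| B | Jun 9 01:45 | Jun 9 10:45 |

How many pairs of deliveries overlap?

Two intervals overlap when each starts before the other ends.
Sorted by start: A, B, E, C, D, F, H, G.
B starts before A ends → A and B overlap.
E starts before A ends → A and E overlap.
C starts before A ends → A and C overlap.
D starts before A ends → A and D overlap.
F starts before A ends → A and F overlap.
H starts after A ends — done with A.
E starts before B ends → B and E overlap.
C starts before B ends → B and C overlap.
D starts before B ends → B and D overlap.
F starts before B ends → B and F overlap.
H starts after B ends — done with B.
C starts before E ends → E and C overlap.
D starts before E ends → E and D overlap.
F starts before E ends → E and F overlap.
H starts after E ends — done with E.
D starts before C ends → C and D overlap.
F starts before C ends → C and F overlap.
H starts after C ends — done with C.
F starts before D ends → D and F overlap.
H starts after D ends — done with D.
H starts after F ends — done with F.
G starts after H ends.
Overlapping pairs: A & B, A & C, A & D, A & E, A & F, B & C, B & D, B & E, B & F, C & D, C & E, C & F, D & E, D & F, E & F — 15 in total.

15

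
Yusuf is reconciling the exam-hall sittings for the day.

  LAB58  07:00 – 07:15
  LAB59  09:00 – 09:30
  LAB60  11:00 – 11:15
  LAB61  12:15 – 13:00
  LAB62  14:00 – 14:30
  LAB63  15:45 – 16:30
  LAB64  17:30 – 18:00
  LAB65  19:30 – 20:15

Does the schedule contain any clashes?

Two intervals overlap when each starts before the other ends.
Sorted by start: LAB58, LAB59, LAB60, LAB61, LAB62, LAB63, LAB64, LAB65.
LAB59 starts after LAB58 ends, so LAB58 has no further overlaps.
LAB60 starts after LAB59 ends, so LAB59 has no further overlaps.
LAB61 starts after LAB60 ends, so LAB60 has no further overlaps.
LAB62 starts after LAB61 ends, so LAB61 has no further overlaps.
LAB63 starts after LAB62 ends, so LAB62 has no further overlaps.
LAB64 starts after LAB63 ends, so LAB63 has no further overlaps.
LAB65 starts after LAB64 ends.
Every pair is clear; the schedule has no overlaps.

No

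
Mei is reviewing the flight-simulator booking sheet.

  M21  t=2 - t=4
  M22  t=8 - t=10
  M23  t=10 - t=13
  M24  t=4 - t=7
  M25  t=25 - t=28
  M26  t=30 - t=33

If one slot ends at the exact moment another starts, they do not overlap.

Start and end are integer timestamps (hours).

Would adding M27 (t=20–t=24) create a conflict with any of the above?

M21: ends t=4 at or before M27 starts t=20 → clear.
M24: ends t=7 at or before M27 starts t=20 → clear.
M22: ends t=10 at or before M27 starts t=20 → clear.
M23: ends t=13 at or before M27 starts t=20 → clear.
M25: starts t=25 at or after M27 ends t=24 → clear.
M26: starts t=30 at or after M27 ends t=24 → clear.

No — it doesn't clash with anything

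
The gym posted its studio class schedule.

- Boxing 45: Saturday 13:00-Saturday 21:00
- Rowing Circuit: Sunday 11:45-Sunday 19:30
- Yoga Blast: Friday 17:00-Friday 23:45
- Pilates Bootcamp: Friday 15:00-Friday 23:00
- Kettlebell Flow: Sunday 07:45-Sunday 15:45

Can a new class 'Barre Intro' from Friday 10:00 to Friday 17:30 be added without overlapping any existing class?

Pilates Bootcamp: starts Friday 15:00 before Barre Intro ends Friday 17:30, and ends Friday 23:00 after Barre Intro starts Friday 10:00 → overlap.
Yoga Blast: starts Friday 17:00 before Barre Intro ends Friday 17:30, and ends Friday 23:45 after Barre Intro starts Friday 10:00 → overlap.
Boxing 45: starts Saturday 13:00 at or after Barre Intro ends Friday 17:30 → clear.
Kettlebell Flow: starts Sunday 07:45 at or after Barre Intro ends Friday 17:30 → clear.
Rowing Circuit: starts Sunday 11:45 at or after Barre Intro ends Friday 17:30 → clear.
Barre Intro overlaps Yoga Blast, Pilates Bootcamp.

No — it overlaps Pilates Bootcamp, Yoga Blast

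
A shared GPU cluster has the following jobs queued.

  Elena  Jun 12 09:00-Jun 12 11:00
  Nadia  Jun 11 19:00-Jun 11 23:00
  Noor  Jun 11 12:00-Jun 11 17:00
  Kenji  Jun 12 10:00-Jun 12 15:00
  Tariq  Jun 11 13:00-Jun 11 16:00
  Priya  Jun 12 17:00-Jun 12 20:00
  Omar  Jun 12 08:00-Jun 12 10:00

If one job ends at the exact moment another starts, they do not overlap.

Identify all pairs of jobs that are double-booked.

Sorted by start: Noor, Tariq, Nadia, Omar, Elena, Kenji, Priya.
Tariq starts before Noor ends → Noor and Tariq overlap.
Nadia starts after Noor ends — done with Noor.
Nadia starts after Tariq ends — done with Tariq.
Omar starts after Nadia ends — done with Nadia.
Elena starts before Omar ends → Omar and Elena overlap.
Kenji starts exactly when Omar ends (back-to-back, no overlap) — done with Omar.
Kenji starts before Elena ends → Elena and Kenji overlap.
Priya starts after Elena ends.
Priya starts after Kenji ends.

Elena & Kenji, Elena & Omar, Noor & Tariq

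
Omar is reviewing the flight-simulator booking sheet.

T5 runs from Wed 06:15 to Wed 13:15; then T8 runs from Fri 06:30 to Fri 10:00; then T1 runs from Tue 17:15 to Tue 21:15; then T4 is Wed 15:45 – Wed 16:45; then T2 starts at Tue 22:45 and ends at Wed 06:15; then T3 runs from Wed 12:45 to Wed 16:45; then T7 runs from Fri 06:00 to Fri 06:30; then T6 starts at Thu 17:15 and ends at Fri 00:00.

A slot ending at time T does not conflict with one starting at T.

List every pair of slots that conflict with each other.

T3 & T4, T3 & T5

Sorted by start: T1, T2, T5, T3, T4, T6, T7, T8.
T2 starts after T1 ends, so T1 has no further overlaps.
T5 starts exactly when T2 ends (back-to-back, no overlap), so T2 has no further overlaps.
T3 starts before T5 ends → T5 and T3 overlap.
T4 starts after T5 ends, so T5 has no further overlaps.
T4 starts before T3 ends → T3 and T4 overlap.
T6 starts after T3 ends, so T3 has no further overlaps.
T6 starts after T4 ends, so T4 has no further overlaps.
T7 starts after T6 ends, so T6 has no further overlaps.
T8 starts exactly when T7 ends (back-to-back, no overlap).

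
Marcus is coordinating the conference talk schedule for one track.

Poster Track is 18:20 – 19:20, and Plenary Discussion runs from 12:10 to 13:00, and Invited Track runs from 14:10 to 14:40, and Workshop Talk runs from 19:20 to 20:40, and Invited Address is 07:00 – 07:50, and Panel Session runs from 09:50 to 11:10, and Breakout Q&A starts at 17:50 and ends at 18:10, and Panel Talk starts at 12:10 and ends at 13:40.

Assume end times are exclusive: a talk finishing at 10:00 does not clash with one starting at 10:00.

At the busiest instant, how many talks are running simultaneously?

2

Sort all start/end points and keep a running count:
07:00 start Invited Address → 1
07:50 end Invited Address → 0
09:50 start Panel Session → 1
11:10 end Panel Session → 0
12:10 start Panel Talk → 1
12:10 start Plenary Discussion → 2
13:00 end Plenary Discussion → 1
13:40 end Panel Talk → 0
14:10 start Invited Track → 1
14:40 end Invited Track → 0
17:50 start Breakout Q&A → 1
18:10 end Breakout Q&A → 0
18:20 start Poster Track → 1
19:20 end Poster Track → 0
19:20 start Workshop Talk → 1
20:40 end Workshop Talk → 0
Peak is 2, at 12:10 (Panel Talk, Plenary Discussion).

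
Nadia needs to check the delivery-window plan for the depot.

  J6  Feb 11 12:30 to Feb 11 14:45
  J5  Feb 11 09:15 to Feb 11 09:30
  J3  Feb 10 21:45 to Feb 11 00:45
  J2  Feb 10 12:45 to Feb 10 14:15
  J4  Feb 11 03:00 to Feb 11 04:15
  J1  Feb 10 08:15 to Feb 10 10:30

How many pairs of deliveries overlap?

0

Sorted by start: J1, J2, J3, J4, J5, J6.
J2 starts after J1 ends — done with J1.
J3 starts after J2 ends — done with J2.
J4 starts after J3 ends — done with J3.
J5 starts after J4 ends — done with J4.
J6 starts after J5 ends.
No pair overlaps.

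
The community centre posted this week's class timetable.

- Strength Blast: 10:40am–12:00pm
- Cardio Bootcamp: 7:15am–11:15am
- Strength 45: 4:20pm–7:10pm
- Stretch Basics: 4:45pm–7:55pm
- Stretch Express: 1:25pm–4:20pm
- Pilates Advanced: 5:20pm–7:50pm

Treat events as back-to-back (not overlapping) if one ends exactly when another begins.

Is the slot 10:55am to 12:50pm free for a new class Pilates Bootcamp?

Cardio Bootcamp: starts 7:15am before Pilates Bootcamp ends 12:50pm, and ends 11:15am after Pilates Bootcamp starts 10:55am → overlap.
Strength Blast: starts 10:40am before Pilates Bootcamp ends 12:50pm, and ends 12:00pm after Pilates Bootcamp starts 10:55am → overlap.
Stretch Express: starts 1:25pm at or after Pilates Bootcamp ends 12:50pm → clear.
Strength 45: starts 4:20pm at or after Pilates Bootcamp ends 12:50pm → clear.
Stretch Basics: starts 4:45pm at or after Pilates Bootcamp ends 12:50pm → clear.
Pilates Advanced: starts 5:20pm at or after Pilates Bootcamp ends 12:50pm → clear.
Pilates Bootcamp overlaps Strength Blast, Cardio Bootcamp.

No — it overlaps Cardio Bootcamp, Strength Blast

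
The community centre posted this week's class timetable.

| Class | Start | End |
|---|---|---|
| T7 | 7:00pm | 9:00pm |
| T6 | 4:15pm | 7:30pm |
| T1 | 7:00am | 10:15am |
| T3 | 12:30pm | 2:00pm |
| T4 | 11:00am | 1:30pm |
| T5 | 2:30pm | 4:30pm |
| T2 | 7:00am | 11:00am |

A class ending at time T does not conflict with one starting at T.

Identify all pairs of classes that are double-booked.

Sorted by start: T1, T2, T4, T3, T5, T6, T7.
T2 starts before T1 ends → T1 and T2 overlap.
T4 starts after T1 ends, so T1 has no further overlaps.
T4 starts exactly when T2 ends (back-to-back, no overlap), so T2 has no further overlaps.
T3 starts before T4 ends → T4 and T3 overlap.
T5 starts after T4 ends, so T4 has no further overlaps.
T5 starts after T3 ends, so T3 has no further overlaps.
T6 starts before T5 ends → T5 and T6 overlap.
T7 starts after T5 ends.
T7 starts before T6 ends → T6 and T7 overlap.

T1 & T2, T3 & T4, T5 & T6, T6 & T7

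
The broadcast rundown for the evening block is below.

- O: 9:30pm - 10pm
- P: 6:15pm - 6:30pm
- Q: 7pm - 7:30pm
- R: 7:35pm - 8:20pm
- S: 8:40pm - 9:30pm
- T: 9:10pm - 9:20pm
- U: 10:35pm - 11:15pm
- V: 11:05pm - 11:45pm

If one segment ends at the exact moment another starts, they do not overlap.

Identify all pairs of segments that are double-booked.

S & T, U & V

Two intervals overlap when each starts before the other ends.
Sorted by start: P, Q, R, S, T, O, U, V.
Q starts after P ends, so P has no further overlaps.
R starts after Q ends, so Q has no further overlaps.
S starts after R ends, so R has no further overlaps.
T starts before S ends → S and T overlap.
O starts exactly when S ends (back-to-back, no overlap), so S has no further overlaps.
O starts after T ends, so T has no further overlaps.
U starts after O ends, so O has no further overlaps.
V starts before U ends → U and V overlap.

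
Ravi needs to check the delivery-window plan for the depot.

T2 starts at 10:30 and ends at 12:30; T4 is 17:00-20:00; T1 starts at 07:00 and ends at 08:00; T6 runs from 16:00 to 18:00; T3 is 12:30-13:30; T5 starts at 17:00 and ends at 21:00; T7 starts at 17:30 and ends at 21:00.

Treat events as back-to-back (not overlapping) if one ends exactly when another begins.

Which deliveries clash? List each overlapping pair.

Sorted by start: T1, T2, T3, T6, T4, T5, T7.
T2 starts after T1 ends, so nothing later overlaps T1 either.
T3 starts exactly when T2 ends (back-to-back, no overlap), so nothing later overlaps T2 either.
T6 starts after T3 ends, so nothing later overlaps T3 either.
T4 starts before T6 ends → T6 and T4 overlap.
T5 starts before T6 ends → T6 and T5 overlap.
T7 starts before T6 ends → T6 and T7 overlap.
T5 starts before T4 ends → T4 and T5 overlap.
T7 starts before T4 ends → T4 and T7 overlap.
T7 starts before T5 ends → T5 and T7 overlap.

T4 & T5, T4 & T6, T4 & T7, T5 & T6, T5 & T7, T6 & T7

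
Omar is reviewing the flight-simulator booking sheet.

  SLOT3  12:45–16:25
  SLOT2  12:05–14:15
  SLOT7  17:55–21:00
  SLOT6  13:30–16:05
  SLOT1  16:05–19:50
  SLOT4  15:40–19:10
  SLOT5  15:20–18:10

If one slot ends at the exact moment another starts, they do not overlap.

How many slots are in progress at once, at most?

Sweep the timeline, counting +1 at each start and −1 at each end (ends before starts at a tie):
12:05 start SLOT2 → 1
12:45 start SLOT3 → 2
13:30 start SLOT6 → 3
14:15 end SLOT2 → 2
15:20 start SLOT5 → 3
15:40 start SLOT4 → 4
16:05 end SLOT6 → 3
16:05 start SLOT1 → 4
16:25 end SLOT3 → 3
17:55 start SLOT7 → 4
18:10 end SLOT5 → 3
19:10 end SLOT4 → 2
19:50 end SLOT1 → 1
21:00 end SLOT7 → 0
Peak is 4, at 15:40 (SLOT3, SLOT4, SLOT5, SLOT6).

4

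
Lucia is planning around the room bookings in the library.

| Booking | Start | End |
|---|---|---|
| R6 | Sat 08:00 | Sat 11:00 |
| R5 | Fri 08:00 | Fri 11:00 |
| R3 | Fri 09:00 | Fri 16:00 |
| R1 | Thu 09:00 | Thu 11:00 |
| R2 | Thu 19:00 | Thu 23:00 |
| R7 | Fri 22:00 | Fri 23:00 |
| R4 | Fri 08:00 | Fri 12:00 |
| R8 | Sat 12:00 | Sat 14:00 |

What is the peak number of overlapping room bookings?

3

Sort all start/end points and keep a running count:
Thu 09:00 start R1 → 1
Thu 11:00 end R1 → 0
Thu 19:00 start R2 → 1
Thu 23:00 end R2 → 0
Fri 08:00 start R4 → 1
Fri 08:00 start R5 → 2
Fri 09:00 start R3 → 3
Fri 11:00 end R5 → 2
Fri 12:00 end R4 → 1
Fri 16:00 end R3 → 0
Fri 22:00 start R7 → 1
Fri 23:00 end R7 → 0
Sat 08:00 start R6 → 1
Sat 11:00 end R6 → 0
Sat 12:00 start R8 → 1
Sat 14:00 end R8 → 0
Peak is 3, at Fri 09:00 (R3, R4, R5).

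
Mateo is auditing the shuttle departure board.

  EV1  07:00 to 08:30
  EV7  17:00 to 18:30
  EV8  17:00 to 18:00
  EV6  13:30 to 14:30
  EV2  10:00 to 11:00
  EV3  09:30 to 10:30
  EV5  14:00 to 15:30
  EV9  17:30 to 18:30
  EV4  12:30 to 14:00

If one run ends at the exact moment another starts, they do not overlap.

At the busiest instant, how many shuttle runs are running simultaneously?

Walk through starts and ends in time order (an end at T is processed before a start at T):
07:00 start EV1 → 1
08:30 end EV1 → 0
09:30 start EV3 → 1
10:00 start EV2 → 2
10:30 end EV3 → 1
11:00 end EV2 → 0
12:30 start EV4 → 1
13:30 start EV6 → 2
14:00 end EV4 → 1
14:00 start EV5 → 2
14:30 end EV6 → 1
15:30 end EV5 → 0
17:00 start EV7 → 1
17:00 start EV8 → 2
17:30 start EV9 → 3
18:00 end EV8 → 2
18:30 end EV7 → 1
18:30 end EV9 → 0
Peak is 3, at 17:30 (EV7, EV8, EV9).

3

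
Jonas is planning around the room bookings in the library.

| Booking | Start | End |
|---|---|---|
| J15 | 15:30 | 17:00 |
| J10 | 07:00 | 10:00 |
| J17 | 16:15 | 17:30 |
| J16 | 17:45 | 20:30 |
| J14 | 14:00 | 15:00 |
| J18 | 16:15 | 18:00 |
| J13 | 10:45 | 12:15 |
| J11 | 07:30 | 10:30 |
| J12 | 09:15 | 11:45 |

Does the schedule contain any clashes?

Yes

Sorted by start: J10, J11, J12, J13, J14, J15, J17, J18, J16.
J11 starts before J10 ends → J10 and J11 overlap.
That's a conflict, so the schedule is not conflict-free.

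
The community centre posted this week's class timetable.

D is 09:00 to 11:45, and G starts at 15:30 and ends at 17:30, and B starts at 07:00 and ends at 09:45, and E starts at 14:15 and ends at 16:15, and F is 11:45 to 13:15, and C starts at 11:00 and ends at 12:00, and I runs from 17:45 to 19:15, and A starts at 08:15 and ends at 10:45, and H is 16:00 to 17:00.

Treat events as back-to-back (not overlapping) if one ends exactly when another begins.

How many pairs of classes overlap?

Sorted by start: B, A, D, C, F, E, G, H, I.
A starts before B ends → B and A overlap.
D starts before B ends → B and D overlap.
C starts after B ends; B is clear from here.
D starts before A ends → A and D overlap.
C starts after A ends; A is clear from here.
C starts before D ends → D and C overlap.
F starts exactly when D ends (back-to-back, no overlap); D is clear from here.
F starts before C ends → C and F overlap.
E starts after C ends; C is clear from here.
E starts after F ends; F is clear from here.
G starts before E ends → E and G overlap.
H starts before E ends → E and H overlap.
I starts after E ends.
H starts before G ends → G and H overlap.
I starts after G ends.
I starts after H ends.
Overlapping pairs: A & B, A & D, B & D, C & D, C & F, E & G, E & H, G & H — 8 in total.

8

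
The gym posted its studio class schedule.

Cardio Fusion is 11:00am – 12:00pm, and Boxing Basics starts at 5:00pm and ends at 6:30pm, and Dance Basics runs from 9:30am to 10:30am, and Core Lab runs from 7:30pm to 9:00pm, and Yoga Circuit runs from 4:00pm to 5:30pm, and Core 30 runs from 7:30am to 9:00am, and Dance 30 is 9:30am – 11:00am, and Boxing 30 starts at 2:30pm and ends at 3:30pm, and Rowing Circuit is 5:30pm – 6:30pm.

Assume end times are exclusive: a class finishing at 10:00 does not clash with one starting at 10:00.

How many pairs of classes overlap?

3

Sorted by start: Core 30, Dance Basics, Dance 30, Cardio Fusion, Boxing 30, Yoga Circuit, Boxing Basics, Rowing Circuit, Core Lab.
Dance Basics starts after Core 30 ends, so Core 30 has no further overlaps.
Dance 30 starts before Dance Basics ends → Dance Basics and Dance 30 overlap.
Cardio Fusion starts after Dance Basics ends, so Dance Basics has no further overlaps.
Cardio Fusion starts exactly when Dance 30 ends (back-to-back, no overlap), so Dance 30 has no further overlaps.
Boxing 30 starts after Cardio Fusion ends, so Cardio Fusion has no further overlaps.
Yoga Circuit starts after Boxing 30 ends, so Boxing 30 has no further overlaps.
Boxing Basics starts before Yoga Circuit ends → Yoga Circuit and Boxing Basics overlap.
Rowing Circuit starts exactly when Yoga Circuit ends (back-to-back, no overlap), so Yoga Circuit has no further overlaps.
Rowing Circuit starts before Boxing Basics ends → Boxing Basics and Rowing Circuit overlap.
Core Lab starts after Boxing Basics ends.
Core Lab starts after Rowing Circuit ends.
Overlapping pairs: Boxing Basics & Rowing Circuit, Boxing Basics & Yoga Circuit, Dance 30 & Dance Basics — 3 in total.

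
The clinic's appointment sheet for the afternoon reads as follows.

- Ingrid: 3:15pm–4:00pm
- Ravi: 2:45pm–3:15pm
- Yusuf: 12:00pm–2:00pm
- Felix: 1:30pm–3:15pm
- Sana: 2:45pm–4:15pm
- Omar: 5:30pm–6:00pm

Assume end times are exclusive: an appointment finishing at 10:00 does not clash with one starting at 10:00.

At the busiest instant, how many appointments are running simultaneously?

Walk through starts and ends in time order (an end at T is processed before a start at T):
12:00pm start Yusuf → 1
1:30pm start Felix → 2
2:00pm end Yusuf → 1
2:45pm start Ravi → 2
2:45pm start Sana → 3
3:15pm end Felix → 2
3:15pm end Ravi → 1
3:15pm start Ingrid → 2
4:00pm end Ingrid → 1
4:15pm end Sana → 0
5:30pm start Omar → 1
6:00pm end Omar → 0
Peak is 3, at 2:45pm (Felix, Ravi, Sana).

3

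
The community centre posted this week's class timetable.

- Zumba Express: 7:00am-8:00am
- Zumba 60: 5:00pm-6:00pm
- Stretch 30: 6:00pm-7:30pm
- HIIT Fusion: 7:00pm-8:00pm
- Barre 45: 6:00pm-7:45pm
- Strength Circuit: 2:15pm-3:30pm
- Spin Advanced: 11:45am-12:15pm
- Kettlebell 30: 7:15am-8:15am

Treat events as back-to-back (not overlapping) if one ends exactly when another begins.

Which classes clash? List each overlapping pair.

Barre 45 & HIIT Fusion, Barre 45 & Stretch 30, HIIT Fusion & Stretch 30, Kettlebell 30 & Zumba Express

Sorted by start: Zumba Express, Kettlebell 30, Spin Advanced, Strength Circuit, Zumba 60, Barre 45, Stretch 30, HIIT Fusion.
Kettlebell 30 starts before Zumba Express ends → Zumba Express and Kettlebell 30 overlap.
Spin Advanced starts after Zumba Express ends — done with Zumba Express.
Spin Advanced starts after Kettlebell 30 ends — done with Kettlebell 30.
Strength Circuit starts after Spin Advanced ends — done with Spin Advanced.
Zumba 60 starts after Strength Circuit ends — done with Strength Circuit.
Barre 45 starts exactly when Zumba 60 ends (back-to-back, no overlap) — done with Zumba 60.
Stretch 30 starts before Barre 45 ends → Barre 45 and Stretch 30 overlap.
HIIT Fusion starts before Barre 45 ends → Barre 45 and HIIT Fusion overlap.
HIIT Fusion starts before Stretch 30 ends → Stretch 30 and HIIT Fusion overlap.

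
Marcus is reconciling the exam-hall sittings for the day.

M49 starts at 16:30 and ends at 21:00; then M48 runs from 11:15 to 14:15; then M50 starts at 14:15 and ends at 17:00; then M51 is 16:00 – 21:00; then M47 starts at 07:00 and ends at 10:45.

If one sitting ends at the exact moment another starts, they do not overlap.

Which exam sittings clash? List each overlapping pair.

M49 & M50, M49 & M51, M50 & M51

Check each pair: they overlap iff neither finishes before the other starts.
Sorted by start: M47, M48, M50, M51, M49.
M48 starts after M47 ends, so nothing later overlaps M47 either.
M50 starts exactly when M48 ends (back-to-back, no overlap), so nothing later overlaps M48 either.
M51 starts before M50 ends → M50 and M51 overlap.
M49 starts before M50 ends → M50 and M49 overlap.
M49 starts before M51 ends → M51 and M49 overlap.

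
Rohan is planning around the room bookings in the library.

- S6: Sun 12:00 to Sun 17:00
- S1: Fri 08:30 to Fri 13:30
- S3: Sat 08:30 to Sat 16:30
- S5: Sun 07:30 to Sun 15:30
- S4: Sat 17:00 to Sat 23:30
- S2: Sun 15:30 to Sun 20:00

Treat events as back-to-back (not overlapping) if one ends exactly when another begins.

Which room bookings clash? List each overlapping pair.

Check each pair: they overlap iff neither finishes before the other starts.
Sorted by start: S1, S3, S4, S5, S6, S2.
S3 starts after S1 ends, so S1 has no further overlaps.
S4 starts after S3 ends, so S3 has no further overlaps.
S5 starts after S4 ends, so S4 has no further overlaps.
S6 starts before S5 ends → S5 and S6 overlap.
S2 starts exactly when S5 ends (back-to-back, no overlap).
S2 starts before S6 ends → S6 and S2 overlap.

S2 & S6, S5 & S6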